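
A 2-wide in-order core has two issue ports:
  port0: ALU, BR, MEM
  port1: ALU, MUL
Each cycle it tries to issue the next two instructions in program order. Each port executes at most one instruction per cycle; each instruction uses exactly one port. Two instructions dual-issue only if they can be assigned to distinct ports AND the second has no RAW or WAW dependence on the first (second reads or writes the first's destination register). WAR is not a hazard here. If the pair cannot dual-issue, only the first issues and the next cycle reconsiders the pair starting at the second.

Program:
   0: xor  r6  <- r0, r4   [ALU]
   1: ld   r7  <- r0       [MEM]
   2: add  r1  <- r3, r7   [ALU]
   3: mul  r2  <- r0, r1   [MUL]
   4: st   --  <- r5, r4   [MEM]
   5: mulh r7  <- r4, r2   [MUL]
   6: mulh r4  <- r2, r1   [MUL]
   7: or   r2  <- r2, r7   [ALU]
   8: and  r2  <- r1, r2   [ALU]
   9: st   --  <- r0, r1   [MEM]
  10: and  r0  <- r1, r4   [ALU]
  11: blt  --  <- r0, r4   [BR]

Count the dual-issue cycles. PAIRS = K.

PAIRS = 4

0. xor/ld @i0/i1  | dual
1. add @i2  | RAW r1
2. mul/st @i3/i4  | dual
3. mulh @i5  | no-port MUL/MUL
4. mulh/or @i6/i7  | dual
5. and/st @i8/i9  | dual
6. and @i10  | RAW r0
7. blt @i11  | tail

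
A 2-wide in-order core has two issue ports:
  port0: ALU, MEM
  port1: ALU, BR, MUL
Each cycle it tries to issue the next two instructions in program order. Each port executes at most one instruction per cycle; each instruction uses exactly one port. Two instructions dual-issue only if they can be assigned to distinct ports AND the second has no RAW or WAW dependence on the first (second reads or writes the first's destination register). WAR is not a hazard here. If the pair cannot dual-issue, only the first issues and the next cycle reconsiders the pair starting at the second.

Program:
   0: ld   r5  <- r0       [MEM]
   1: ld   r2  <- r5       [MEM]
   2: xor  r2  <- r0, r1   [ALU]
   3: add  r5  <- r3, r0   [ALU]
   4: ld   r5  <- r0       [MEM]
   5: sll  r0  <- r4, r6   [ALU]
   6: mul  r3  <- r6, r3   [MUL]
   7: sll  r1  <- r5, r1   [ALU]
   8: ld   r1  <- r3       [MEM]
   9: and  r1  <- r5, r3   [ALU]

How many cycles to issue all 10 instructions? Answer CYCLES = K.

#0 head=0: ld.MEM i0 no-port MEM/MEM
#1 head=1: ld.MEM i1 WAW r2
#2 head=2: xor.ALU+add.ALU i2&i3 2-wide
#3 head=4: ld.MEM+sll.ALU i4&i5 2-wide
#4 head=6: mul.MUL+sll.ALU i6&i7 2-wide
#5 head=8: ld.MEM i8 WAW r1
#6 head=9: and.ALU i9 tail

CYCLES = 7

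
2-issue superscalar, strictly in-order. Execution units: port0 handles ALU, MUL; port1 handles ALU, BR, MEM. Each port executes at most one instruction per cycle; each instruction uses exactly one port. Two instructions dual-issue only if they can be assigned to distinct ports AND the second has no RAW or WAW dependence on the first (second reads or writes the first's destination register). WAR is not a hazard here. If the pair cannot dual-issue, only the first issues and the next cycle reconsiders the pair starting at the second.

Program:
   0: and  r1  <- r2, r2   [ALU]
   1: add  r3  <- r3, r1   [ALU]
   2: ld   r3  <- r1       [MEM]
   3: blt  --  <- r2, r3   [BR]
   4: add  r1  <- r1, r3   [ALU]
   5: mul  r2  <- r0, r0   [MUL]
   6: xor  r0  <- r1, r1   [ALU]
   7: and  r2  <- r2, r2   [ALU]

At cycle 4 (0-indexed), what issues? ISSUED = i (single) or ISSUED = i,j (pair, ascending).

ISSUED = 5,6

t=0 i0:and ; RAW r1
t=1 i1:add ; WAW r3
t=2 i2:ld ; no-port MEM/BR
t=3 i3&i4:blt/add ; dual
t=4 i5&i6:mul/xor ; dual
t=5 i7:and ; tail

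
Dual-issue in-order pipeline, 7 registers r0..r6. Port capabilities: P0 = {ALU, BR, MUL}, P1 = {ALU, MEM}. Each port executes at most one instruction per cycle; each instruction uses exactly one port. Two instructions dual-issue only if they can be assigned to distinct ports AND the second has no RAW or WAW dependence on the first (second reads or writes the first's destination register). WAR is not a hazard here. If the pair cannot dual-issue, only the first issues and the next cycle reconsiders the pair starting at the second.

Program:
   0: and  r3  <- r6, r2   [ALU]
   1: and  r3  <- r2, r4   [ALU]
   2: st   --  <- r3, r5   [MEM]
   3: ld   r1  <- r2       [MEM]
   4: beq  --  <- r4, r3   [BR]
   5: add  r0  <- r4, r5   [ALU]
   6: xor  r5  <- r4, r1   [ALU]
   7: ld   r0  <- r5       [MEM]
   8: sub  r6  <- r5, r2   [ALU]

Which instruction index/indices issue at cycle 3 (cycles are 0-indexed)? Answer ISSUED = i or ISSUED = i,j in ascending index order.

ISSUED = 3,4

t=0 i0:and.ALU ; WAW r3
t=1 i1:and.ALU ; RAW r3
t=2 i2:st.MEM ; no-port MEM/MEM
t=3 i3&i4:ld.MEM;beq.BR ; pair
t=4 i5&i6:add.ALU;xor.ALU ; pair
t=5 i7&i8:ld.MEM;sub.ALU ; pair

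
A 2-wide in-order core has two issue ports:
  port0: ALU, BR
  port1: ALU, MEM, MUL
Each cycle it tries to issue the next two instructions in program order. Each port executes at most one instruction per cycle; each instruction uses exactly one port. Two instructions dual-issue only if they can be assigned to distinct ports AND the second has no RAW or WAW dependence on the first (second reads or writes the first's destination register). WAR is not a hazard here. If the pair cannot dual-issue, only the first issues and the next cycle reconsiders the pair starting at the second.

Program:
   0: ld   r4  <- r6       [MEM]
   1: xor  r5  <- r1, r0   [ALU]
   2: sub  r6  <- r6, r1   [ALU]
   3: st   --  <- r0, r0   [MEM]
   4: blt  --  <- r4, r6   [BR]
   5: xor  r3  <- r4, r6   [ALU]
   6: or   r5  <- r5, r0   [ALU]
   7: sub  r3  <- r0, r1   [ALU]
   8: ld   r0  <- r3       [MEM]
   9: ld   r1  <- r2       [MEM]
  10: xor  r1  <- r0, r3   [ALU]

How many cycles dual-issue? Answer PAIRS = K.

0. ld.MEM;xor.ALU @i0+i1  | 2-wide
1. sub.ALU;st.MEM @i2+i3  | 2-wide
2. blt.BR;xor.ALU @i4+i5  | 2-wide
3. or.ALU;sub.ALU @i6+i7  | 2-wide
4. ld.MEM @i8  | no-port MEM/MEM
5. ld.MEM @i9  | WAW r1
6. xor.ALU @i10  | tail

PAIRS = 4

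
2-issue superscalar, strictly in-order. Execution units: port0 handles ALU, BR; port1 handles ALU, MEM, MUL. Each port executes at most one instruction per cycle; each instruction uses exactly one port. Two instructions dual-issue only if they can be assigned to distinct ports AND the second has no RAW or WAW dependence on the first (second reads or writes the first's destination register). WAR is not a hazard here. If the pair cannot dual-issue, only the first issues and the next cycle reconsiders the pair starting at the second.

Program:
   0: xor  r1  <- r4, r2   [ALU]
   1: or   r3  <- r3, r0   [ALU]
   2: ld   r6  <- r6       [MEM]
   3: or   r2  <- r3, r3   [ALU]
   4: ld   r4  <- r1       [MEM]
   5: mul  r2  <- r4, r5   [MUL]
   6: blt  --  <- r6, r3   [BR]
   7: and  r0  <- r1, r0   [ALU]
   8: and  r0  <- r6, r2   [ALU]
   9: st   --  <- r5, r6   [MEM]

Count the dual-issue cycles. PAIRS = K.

c0: i0+i1 xor.ALU or.ALU  2-wide
c1: i2+i3 ld.MEM or.ALU  2-wide
c2: i4 ld.MEM  no-port MEM/MUL
c3: i5+i6 mul.MUL blt.BR  2-wide
c4: i7 and.ALU  WAW r0
c5: i8+i9 and.ALU st.MEM  2-wide

PAIRS = 4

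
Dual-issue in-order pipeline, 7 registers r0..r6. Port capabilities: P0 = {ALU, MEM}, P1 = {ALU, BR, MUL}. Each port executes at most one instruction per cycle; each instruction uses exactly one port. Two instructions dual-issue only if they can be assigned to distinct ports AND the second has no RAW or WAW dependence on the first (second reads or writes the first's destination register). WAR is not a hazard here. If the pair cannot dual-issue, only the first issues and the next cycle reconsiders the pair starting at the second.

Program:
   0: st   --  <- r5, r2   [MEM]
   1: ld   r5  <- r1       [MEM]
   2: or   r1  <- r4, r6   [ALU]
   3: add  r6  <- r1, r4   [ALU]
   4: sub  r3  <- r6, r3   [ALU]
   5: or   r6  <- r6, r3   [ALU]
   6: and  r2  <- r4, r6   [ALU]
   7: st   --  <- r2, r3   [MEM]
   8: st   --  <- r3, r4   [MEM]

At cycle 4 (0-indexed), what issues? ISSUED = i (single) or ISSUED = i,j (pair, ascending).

ISSUED = 5

[0] i0  st.MEM  -- no-port MEM/MEM
[1] i1+i2  ld.MEM+or.ALU  -- dual
[2] i3  add.ALU  -- RAW r6
[3] i4  sub.ALU  -- RAW r3
[4] i5  or.ALU  -- RAW r6
[5] i6  and.ALU  -- RAW r2
[6] i7  st.MEM  -- no-port MEM/MEM
[7] i8  st.MEM  -- tail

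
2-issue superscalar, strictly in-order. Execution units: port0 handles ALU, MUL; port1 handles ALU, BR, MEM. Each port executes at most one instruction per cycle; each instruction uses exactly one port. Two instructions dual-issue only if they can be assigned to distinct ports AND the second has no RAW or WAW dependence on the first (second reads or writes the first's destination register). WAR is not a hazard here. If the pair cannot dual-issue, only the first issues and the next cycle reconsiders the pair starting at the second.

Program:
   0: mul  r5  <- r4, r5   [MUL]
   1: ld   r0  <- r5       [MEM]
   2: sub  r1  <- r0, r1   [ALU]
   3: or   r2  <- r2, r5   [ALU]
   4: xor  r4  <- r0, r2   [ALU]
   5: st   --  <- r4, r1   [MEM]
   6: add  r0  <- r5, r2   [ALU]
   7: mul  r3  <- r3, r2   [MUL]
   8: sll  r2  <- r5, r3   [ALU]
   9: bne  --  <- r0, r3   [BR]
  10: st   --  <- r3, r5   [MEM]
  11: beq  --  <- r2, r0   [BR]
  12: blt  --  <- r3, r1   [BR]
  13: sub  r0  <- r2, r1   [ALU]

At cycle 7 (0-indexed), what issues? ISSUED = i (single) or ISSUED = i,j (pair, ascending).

ISSUED = 10

c0: i0 mul  RAW r5
c1: i1 ld  RAW r0
c2: i2/i3 sub/or  2-wide
c3: i4 xor  RAW r4
c4: i5/i6 st/add  2-wide
c5: i7 mul  RAW r3
c6: i8/i9 sll/bne  2-wide
c7: i10 st  no-port MEM/BR
c8: i11 beq  no-port BR/BR
c9: i12/i13 blt/sub  2-wide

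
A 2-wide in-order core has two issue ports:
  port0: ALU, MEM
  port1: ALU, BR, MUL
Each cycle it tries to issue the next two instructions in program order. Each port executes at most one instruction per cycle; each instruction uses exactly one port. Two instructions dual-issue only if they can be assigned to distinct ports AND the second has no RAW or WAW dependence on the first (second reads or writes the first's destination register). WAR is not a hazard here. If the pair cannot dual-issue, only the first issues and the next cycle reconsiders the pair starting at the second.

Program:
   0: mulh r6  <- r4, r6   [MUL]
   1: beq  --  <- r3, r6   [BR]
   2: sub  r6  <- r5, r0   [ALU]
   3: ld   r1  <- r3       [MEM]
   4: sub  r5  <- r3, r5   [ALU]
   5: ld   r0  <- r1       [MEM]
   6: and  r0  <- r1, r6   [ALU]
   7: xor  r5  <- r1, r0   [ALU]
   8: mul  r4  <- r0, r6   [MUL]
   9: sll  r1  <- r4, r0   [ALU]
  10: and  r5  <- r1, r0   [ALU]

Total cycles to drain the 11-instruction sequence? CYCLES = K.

CYCLES = 8

  cy0 -> i0 (mulh.MUL) no-port MUL/BR
  cy1 -> i1,i2 (beq.BR sub.ALU) 2-wide
  cy2 -> i3,i4 (ld.MEM sub.ALU) 2-wide
  cy3 -> i5 (ld.MEM) WAW r0
  cy4 -> i6 (and.ALU) RAW r0
  cy5 -> i7,i8 (xor.ALU mul.MUL) 2-wide
  cy6 -> i9 (sll.ALU) RAW r1
  cy7 -> i10 (and.ALU) tail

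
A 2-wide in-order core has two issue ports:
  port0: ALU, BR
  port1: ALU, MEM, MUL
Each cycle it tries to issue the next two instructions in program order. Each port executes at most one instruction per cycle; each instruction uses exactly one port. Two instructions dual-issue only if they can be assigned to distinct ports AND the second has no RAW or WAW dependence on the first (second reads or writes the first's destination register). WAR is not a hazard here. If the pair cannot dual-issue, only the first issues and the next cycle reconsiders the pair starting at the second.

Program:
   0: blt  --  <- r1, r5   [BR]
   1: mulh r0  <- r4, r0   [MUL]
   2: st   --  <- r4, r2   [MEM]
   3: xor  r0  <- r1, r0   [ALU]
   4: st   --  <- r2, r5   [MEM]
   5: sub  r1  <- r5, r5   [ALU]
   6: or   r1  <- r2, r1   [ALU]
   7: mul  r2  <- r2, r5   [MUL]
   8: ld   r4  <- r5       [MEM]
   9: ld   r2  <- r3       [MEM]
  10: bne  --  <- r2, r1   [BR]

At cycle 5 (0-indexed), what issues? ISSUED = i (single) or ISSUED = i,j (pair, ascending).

ISSUED = 9

c0: i0/i1 blt.BR;mulh.MUL  pair
c1: i2/i3 st.MEM;xor.ALU  pair
c2: i4/i5 st.MEM;sub.ALU  pair
c3: i6/i7 or.ALU;mul.MUL  pair
c4: i8 ld.MEM  no-port MEM/MEM
c5: i9 ld.MEM  RAW r2
c6: i10 bne.BR  tail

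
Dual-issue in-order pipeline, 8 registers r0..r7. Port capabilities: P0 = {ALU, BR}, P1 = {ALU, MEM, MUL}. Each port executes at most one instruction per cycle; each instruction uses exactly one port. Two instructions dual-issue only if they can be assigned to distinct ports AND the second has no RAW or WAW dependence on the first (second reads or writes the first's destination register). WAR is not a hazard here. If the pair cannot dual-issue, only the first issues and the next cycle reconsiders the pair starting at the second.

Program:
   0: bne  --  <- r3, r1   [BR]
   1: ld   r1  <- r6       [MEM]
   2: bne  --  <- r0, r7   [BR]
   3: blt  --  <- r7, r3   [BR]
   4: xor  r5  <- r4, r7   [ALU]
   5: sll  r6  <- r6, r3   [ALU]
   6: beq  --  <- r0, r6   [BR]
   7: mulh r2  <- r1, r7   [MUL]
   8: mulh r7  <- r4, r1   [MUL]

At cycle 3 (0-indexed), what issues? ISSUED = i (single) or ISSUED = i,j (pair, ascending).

#0 head=0: bne ld i0&i1 2-wide
#1 head=2: bne i2 no-port BR/BR
#2 head=3: blt xor i3&i4 2-wide
#3 head=5: sll i5 RAW r6
#4 head=6: beq mulh i6&i7 2-wide
#5 head=8: mulh i8 tail

ISSUED = 5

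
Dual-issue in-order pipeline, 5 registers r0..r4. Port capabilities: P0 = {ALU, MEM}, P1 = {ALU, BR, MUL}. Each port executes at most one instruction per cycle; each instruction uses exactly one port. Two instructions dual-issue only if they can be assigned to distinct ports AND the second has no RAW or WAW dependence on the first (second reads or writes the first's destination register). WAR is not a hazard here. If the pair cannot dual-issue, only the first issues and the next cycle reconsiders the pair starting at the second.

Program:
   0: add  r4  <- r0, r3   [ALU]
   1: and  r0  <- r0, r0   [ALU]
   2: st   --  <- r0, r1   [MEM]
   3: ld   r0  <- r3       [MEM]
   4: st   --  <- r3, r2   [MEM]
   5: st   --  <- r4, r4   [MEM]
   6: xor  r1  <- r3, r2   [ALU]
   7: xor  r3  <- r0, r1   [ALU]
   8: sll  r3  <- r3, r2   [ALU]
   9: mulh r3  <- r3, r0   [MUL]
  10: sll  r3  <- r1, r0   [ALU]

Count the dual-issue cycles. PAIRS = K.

PAIRS = 2

[0] i0,i1  add;and  -- pair
[1] i2  st  -- no-port MEM/MEM
[2] i3  ld  -- no-port MEM/MEM
[3] i4  st  -- no-port MEM/MEM
[4] i5,i6  st;xor  -- pair
[5] i7  xor  -- RAW+WAW r3
[6] i8  sll  -- RAW+WAW r3
[7] i9  mulh  -- WAW r3
[8] i10  sll  -- tail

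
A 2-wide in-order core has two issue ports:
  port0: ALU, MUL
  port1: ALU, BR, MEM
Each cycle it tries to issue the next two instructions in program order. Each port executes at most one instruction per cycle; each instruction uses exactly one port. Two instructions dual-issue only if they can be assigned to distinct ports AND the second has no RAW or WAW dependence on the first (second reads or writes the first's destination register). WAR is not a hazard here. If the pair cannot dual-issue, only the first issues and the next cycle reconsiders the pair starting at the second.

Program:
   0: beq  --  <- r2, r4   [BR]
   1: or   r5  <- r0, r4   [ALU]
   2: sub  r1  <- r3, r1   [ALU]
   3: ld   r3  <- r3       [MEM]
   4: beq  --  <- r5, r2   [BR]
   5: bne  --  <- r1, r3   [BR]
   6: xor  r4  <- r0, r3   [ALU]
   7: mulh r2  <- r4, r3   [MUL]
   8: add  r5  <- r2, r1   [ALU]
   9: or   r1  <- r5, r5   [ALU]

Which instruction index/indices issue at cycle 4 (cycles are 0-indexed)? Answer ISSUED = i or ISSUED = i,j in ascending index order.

  cy0 -> i0&i1 (beq.BR+or.ALU) dual
  cy1 -> i2&i3 (sub.ALU+ld.MEM) dual
  cy2 -> i4 (beq.BR) no-port BR/BR
  cy3 -> i5&i6 (bne.BR+xor.ALU) dual
  cy4 -> i7 (mulh.MUL) RAW r2
  cy5 -> i8 (add.ALU) RAW r5
  cy6 -> i9 (or.ALU) tail

ISSUED = 7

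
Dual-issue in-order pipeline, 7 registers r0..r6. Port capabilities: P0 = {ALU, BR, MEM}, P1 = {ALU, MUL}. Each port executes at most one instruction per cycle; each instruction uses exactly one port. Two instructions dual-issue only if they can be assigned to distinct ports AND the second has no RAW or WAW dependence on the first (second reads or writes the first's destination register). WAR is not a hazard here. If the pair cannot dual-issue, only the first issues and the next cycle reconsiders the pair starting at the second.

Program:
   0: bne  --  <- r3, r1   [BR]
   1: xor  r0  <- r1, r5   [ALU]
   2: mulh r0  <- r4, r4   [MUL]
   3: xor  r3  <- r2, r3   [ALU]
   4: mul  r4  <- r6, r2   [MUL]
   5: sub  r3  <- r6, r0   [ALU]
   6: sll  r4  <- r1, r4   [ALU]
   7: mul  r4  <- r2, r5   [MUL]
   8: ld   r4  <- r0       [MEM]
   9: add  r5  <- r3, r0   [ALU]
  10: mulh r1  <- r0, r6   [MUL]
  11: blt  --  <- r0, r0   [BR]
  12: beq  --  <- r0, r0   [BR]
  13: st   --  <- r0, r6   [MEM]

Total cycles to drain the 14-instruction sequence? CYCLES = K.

#0 head=0: bne;xor i0/i1 dual
#1 head=2: mulh;xor i2/i3 dual
#2 head=4: mul;sub i4/i5 dual
#3 head=6: sll i6 WAW r4
#4 head=7: mul i7 WAW r4
#5 head=8: ld;add i8/i9 dual
#6 head=10: mulh;blt i10/i11 dual
#7 head=12: beq i12 no-port BR/MEM
#8 head=13: st i13 tail

CYCLES = 9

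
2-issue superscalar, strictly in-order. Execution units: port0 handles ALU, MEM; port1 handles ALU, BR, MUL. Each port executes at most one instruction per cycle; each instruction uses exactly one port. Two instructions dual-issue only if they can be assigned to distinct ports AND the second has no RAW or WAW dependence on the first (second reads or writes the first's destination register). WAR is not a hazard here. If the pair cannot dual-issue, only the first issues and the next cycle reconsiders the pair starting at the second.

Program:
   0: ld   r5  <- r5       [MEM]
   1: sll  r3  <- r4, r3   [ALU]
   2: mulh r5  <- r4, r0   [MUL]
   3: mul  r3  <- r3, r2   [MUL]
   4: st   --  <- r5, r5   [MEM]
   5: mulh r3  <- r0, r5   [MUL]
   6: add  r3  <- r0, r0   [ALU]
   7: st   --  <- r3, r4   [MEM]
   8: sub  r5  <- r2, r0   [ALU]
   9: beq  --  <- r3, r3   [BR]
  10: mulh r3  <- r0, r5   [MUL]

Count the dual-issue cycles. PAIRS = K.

0. ld.MEM sll.ALU @i0,i1  | dual
1. mulh.MUL @i2  | no-port MUL/MUL
2. mul.MUL st.MEM @i3,i4  | dual
3. mulh.MUL @i5  | WAW r3
4. add.ALU @i6  | RAW r3
5. st.MEM sub.ALU @i7,i8  | dual
6. beq.BR @i9  | no-port BR/MUL
7. mulh.MUL @i10  | tail

PAIRS = 3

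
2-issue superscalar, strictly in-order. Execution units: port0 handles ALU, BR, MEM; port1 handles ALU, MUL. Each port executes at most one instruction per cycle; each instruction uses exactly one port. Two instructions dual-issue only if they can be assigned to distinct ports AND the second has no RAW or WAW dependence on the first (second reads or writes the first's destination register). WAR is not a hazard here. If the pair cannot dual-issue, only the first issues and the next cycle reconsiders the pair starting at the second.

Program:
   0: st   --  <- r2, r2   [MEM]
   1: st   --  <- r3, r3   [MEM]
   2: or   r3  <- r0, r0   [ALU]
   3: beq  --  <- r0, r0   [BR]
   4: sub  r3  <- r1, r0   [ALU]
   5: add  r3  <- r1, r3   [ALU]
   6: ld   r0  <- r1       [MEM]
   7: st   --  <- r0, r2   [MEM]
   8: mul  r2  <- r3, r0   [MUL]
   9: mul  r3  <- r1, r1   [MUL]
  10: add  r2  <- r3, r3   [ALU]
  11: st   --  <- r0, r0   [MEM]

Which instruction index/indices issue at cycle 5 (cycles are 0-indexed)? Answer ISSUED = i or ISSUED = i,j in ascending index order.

ISSUED = 9

  cy0 -> i0 (st.MEM) no-port MEM/MEM
  cy1 -> i1,i2 (st.MEM/or.ALU) pair
  cy2 -> i3,i4 (beq.BR/sub.ALU) pair
  cy3 -> i5,i6 (add.ALU/ld.MEM) pair
  cy4 -> i7,i8 (st.MEM/mul.MUL) pair
  cy5 -> i9 (mul.MUL) RAW r3
  cy6 -> i10,i11 (add.ALU/st.MEM) pair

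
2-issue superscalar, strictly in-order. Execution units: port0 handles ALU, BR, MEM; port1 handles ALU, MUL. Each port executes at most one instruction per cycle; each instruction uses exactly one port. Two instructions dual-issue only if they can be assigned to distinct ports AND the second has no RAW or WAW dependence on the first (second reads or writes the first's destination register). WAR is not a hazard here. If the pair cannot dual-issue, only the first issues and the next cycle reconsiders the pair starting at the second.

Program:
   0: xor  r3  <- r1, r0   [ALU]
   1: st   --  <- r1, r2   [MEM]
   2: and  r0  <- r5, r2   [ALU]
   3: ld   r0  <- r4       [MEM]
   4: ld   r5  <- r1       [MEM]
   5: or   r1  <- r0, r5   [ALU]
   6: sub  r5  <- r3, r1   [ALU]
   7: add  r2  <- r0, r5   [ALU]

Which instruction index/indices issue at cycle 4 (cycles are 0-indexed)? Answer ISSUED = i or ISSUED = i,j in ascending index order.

ISSUED = 5

#0 head=0: xor st i0,i1 2-wide
#1 head=2: and i2 WAW r0
#2 head=3: ld i3 no-port MEM/MEM
#3 head=4: ld i4 RAW r5
#4 head=5: or i5 RAW r1
#5 head=6: sub i6 RAW r5
#6 head=7: add i7 tail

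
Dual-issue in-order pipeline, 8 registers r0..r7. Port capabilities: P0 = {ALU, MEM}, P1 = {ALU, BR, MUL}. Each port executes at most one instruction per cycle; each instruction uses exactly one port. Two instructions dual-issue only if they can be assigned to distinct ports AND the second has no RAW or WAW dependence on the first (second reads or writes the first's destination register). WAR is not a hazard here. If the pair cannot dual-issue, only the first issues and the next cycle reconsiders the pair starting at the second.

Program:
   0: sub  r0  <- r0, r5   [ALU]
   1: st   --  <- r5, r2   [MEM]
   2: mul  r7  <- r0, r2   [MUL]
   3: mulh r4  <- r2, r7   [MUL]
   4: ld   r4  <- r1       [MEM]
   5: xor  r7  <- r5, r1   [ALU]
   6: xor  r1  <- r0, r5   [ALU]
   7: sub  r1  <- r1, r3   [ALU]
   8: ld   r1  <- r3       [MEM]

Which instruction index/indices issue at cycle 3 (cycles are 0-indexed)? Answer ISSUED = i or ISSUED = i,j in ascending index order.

ISSUED = 4,5

#0 head=0: sub st i0&i1 pair
#1 head=2: mul i2 no-port MUL/MUL
#2 head=3: mulh i3 WAW r4
#3 head=4: ld xor i4&i5 pair
#4 head=6: xor i6 RAW+WAW r1
#5 head=7: sub i7 WAW r1
#6 head=8: ld i8 tail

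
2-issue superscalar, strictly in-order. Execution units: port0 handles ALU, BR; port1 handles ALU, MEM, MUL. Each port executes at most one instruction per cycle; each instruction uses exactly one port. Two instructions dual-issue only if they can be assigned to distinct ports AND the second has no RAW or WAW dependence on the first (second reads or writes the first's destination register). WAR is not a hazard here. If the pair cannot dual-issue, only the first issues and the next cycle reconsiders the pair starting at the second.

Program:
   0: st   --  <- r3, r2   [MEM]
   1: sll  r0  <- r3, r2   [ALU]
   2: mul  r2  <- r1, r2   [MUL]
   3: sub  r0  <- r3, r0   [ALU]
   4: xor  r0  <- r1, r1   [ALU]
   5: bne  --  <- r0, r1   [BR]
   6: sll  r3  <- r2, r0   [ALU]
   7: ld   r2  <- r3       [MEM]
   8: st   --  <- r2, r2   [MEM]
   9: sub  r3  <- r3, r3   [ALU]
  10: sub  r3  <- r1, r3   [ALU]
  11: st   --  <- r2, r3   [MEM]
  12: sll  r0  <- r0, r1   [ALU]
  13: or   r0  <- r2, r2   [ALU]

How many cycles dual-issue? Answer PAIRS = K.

PAIRS = 5

0. st+sll @i0&i1  | pair
1. mul+sub @i2&i3  | pair
2. xor @i4  | RAW r0
3. bne+sll @i5&i6  | pair
4. ld @i7  | no-port MEM/MEM
5. st+sub @i8&i9  | pair
6. sub @i10  | RAW r3
7. st+sll @i11&i12  | pair
8. or @i13  | tail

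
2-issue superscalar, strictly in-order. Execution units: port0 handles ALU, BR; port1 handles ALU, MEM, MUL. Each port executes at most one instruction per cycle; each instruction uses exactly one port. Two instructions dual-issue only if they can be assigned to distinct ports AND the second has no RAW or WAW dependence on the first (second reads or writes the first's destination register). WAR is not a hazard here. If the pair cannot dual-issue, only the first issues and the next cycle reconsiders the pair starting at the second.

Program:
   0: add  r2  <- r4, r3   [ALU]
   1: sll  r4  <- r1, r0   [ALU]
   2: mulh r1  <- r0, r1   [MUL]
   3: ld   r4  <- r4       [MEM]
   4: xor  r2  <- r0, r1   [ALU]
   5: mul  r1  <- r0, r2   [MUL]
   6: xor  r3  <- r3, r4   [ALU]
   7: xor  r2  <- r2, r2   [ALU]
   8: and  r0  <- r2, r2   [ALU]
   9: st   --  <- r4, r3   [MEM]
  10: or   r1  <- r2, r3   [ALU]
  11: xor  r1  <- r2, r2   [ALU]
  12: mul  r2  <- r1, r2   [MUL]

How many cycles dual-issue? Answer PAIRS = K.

  cy0 -> i0,i1 (add;sll) 2-wide
  cy1 -> i2 (mulh) no-port MUL/MEM
  cy2 -> i3,i4 (ld;xor) 2-wide
  cy3 -> i5,i6 (mul;xor) 2-wide
  cy4 -> i7 (xor) RAW r2
  cy5 -> i8,i9 (and;st) 2-wide
  cy6 -> i10 (or) WAW r1
  cy7 -> i11 (xor) RAW r1
  cy8 -> i12 (mul) tail

PAIRS = 4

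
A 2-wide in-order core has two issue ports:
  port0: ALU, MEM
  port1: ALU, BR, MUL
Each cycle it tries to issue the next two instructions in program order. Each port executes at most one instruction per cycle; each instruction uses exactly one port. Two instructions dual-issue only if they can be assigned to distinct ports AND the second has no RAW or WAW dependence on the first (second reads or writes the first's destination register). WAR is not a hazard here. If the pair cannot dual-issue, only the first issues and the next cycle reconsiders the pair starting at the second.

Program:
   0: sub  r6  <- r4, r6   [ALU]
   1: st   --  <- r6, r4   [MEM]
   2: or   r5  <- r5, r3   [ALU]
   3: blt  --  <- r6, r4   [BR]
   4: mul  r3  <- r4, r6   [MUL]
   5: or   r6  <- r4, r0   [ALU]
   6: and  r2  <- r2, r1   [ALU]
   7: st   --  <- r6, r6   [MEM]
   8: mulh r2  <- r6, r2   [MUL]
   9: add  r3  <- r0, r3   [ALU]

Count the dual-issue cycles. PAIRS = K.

#0 head=0: sub i0 RAW r6
#1 head=1: st/or i1&i2 2-wide
#2 head=3: blt i3 no-port BR/MUL
#3 head=4: mul/or i4&i5 2-wide
#4 head=6: and/st i6&i7 2-wide
#5 head=8: mulh/add i8&i9 2-wide

PAIRS = 4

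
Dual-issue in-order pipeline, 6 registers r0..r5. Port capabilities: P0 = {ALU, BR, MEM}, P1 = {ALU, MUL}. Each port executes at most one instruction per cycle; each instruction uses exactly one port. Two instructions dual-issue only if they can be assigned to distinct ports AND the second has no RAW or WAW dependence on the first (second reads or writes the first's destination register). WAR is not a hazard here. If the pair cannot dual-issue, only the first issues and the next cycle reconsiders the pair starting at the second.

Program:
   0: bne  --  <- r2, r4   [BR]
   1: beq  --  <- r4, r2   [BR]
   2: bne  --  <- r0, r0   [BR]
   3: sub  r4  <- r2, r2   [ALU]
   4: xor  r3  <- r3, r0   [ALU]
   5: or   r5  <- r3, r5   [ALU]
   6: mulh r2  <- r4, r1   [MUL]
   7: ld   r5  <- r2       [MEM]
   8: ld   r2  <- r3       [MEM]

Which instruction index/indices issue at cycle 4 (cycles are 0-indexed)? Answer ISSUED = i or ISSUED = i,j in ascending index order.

ISSUED = 5,6

t=0 i0:bne.BR ; no-port BR/BR
t=1 i1:beq.BR ; no-port BR/BR
t=2 i2/i3:bne.BR sub.ALU ; dual
t=3 i4:xor.ALU ; RAW r3
t=4 i5/i6:or.ALU mulh.MUL ; dual
t=5 i7:ld.MEM ; no-port MEM/MEM
t=6 i8:ld.MEM ; tail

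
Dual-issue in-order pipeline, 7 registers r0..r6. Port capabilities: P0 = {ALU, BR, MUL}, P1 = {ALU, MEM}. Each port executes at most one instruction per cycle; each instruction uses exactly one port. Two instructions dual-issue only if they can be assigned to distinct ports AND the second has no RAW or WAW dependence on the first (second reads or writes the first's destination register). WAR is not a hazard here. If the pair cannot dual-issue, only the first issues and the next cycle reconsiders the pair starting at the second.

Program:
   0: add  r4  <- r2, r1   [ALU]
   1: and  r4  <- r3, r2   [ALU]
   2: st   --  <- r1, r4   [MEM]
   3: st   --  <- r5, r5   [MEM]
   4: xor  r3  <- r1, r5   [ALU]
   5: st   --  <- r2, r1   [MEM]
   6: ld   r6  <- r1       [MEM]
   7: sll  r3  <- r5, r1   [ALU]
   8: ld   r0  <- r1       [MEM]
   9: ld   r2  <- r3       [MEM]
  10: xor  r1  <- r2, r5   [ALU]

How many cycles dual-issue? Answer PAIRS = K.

PAIRS = 2

t=0 i0:add ; WAW r4
t=1 i1:and ; RAW r4
t=2 i2:st ; no-port MEM/MEM
t=3 i3&i4:st xor ; pair
t=4 i5:st ; no-port MEM/MEM
t=5 i6&i7:ld sll ; pair
t=6 i8:ld ; no-port MEM/MEM
t=7 i9:ld ; RAW r2
t=8 i10:xor ; tail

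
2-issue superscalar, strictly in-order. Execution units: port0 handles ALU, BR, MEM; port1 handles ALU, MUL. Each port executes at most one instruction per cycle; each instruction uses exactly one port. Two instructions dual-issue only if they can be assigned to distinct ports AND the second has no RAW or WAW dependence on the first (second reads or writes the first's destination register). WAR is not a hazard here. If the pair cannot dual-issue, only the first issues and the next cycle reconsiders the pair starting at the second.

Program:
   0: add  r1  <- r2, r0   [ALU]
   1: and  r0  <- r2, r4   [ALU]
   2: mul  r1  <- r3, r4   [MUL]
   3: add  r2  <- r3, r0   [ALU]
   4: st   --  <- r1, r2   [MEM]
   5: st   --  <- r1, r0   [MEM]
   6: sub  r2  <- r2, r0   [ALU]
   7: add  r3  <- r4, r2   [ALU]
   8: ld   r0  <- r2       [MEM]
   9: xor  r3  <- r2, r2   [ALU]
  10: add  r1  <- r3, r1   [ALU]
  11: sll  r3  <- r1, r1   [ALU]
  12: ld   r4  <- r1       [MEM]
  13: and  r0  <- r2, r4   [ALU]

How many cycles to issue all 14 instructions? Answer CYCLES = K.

  cy0 -> i0&i1 (add+and) 2-wide
  cy1 -> i2&i3 (mul+add) 2-wide
  cy2 -> i4 (st) no-port MEM/MEM
  cy3 -> i5&i6 (st+sub) 2-wide
  cy4 -> i7&i8 (add+ld) 2-wide
  cy5 -> i9 (xor) RAW r3
  cy6 -> i10 (add) RAW r1
  cy7 -> i11&i12 (sll+ld) 2-wide
  cy8 -> i13 (and) tail

CYCLES = 9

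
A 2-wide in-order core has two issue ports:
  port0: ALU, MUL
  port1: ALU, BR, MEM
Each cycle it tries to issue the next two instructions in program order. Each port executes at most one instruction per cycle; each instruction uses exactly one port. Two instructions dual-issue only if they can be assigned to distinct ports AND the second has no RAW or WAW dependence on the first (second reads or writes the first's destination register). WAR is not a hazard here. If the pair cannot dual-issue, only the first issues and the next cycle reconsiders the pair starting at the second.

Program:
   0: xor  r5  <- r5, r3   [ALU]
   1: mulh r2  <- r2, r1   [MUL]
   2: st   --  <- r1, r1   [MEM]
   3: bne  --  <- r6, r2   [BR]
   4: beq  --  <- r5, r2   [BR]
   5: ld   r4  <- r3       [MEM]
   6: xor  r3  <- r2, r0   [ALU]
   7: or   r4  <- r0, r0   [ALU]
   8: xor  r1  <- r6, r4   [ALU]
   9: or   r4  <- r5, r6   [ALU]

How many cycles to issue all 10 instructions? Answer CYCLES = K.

#0 head=0: xor.ALU+mulh.MUL i0&i1 pair
#1 head=2: st.MEM i2 no-port MEM/BR
#2 head=3: bne.BR i3 no-port BR/BR
#3 head=4: beq.BR i4 no-port BR/MEM
#4 head=5: ld.MEM+xor.ALU i5&i6 pair
#5 head=7: or.ALU i7 RAW r4
#6 head=8: xor.ALU+or.ALU i8&i9 pair

CYCLES = 7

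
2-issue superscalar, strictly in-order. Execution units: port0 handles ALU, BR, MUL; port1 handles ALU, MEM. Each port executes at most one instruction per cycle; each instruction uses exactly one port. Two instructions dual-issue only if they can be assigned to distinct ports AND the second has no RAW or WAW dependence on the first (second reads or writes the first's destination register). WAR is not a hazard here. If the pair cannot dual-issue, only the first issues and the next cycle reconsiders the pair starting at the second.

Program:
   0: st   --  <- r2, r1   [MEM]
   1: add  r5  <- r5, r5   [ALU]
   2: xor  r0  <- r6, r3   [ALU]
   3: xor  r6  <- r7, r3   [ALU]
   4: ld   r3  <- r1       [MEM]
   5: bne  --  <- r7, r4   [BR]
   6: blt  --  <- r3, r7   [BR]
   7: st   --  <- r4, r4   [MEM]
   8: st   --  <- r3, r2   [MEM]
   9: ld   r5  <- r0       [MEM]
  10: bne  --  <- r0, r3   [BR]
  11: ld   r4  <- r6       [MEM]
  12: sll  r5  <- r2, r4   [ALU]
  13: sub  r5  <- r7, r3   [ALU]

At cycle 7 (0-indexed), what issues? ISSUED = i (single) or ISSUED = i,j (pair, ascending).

  cy0 -> i0,i1 (st/add) dual
  cy1 -> i2,i3 (xor/xor) dual
  cy2 -> i4,i5 (ld/bne) dual
  cy3 -> i6,i7 (blt/st) dual
  cy4 -> i8 (st) no-port MEM/MEM
  cy5 -> i9,i10 (ld/bne) dual
  cy6 -> i11 (ld) RAW r4
  cy7 -> i12 (sll) WAW r5
  cy8 -> i13 (sub) tail

ISSUED = 12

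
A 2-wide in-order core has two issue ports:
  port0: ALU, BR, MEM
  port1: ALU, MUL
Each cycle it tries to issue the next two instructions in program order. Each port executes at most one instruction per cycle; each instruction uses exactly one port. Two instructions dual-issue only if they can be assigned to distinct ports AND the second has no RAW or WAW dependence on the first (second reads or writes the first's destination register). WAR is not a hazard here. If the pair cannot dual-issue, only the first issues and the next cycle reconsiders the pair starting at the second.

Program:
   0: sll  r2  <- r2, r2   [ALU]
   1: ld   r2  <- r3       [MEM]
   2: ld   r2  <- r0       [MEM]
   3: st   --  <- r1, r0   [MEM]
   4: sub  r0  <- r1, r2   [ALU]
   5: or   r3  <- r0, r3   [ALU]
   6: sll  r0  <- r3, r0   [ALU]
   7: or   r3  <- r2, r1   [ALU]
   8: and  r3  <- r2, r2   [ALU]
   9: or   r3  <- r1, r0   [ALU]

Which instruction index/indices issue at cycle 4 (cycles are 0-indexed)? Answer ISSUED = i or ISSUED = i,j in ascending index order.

ISSUED = 5

  cy0 -> i0 (sll) WAW r2
  cy1 -> i1 (ld) no-port MEM/MEM
  cy2 -> i2 (ld) no-port MEM/MEM
  cy3 -> i3+i4 (st/sub) 2-wide
  cy4 -> i5 (or) RAW r3
  cy5 -> i6+i7 (sll/or) 2-wide
  cy6 -> i8 (and) WAW r3
  cy7 -> i9 (or) tail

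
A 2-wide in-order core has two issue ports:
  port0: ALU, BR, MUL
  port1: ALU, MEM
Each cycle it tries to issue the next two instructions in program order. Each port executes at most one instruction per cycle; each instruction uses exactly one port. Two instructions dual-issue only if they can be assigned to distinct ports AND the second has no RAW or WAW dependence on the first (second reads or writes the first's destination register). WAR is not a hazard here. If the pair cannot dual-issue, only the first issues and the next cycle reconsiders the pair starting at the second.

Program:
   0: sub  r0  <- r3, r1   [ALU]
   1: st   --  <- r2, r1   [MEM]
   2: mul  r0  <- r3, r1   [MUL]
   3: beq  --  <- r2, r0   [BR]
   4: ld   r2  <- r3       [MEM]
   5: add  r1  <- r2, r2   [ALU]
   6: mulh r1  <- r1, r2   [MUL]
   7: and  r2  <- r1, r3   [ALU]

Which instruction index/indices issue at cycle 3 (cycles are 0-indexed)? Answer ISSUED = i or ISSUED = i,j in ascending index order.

#0 head=0: sub.ALU st.MEM i0+i1 dual
#1 head=2: mul.MUL i2 no-port MUL/BR
#2 head=3: beq.BR ld.MEM i3+i4 dual
#3 head=5: add.ALU i5 RAW+WAW r1
#4 head=6: mulh.MUL i6 RAW r1
#5 head=7: and.ALU i7 tail

ISSUED = 5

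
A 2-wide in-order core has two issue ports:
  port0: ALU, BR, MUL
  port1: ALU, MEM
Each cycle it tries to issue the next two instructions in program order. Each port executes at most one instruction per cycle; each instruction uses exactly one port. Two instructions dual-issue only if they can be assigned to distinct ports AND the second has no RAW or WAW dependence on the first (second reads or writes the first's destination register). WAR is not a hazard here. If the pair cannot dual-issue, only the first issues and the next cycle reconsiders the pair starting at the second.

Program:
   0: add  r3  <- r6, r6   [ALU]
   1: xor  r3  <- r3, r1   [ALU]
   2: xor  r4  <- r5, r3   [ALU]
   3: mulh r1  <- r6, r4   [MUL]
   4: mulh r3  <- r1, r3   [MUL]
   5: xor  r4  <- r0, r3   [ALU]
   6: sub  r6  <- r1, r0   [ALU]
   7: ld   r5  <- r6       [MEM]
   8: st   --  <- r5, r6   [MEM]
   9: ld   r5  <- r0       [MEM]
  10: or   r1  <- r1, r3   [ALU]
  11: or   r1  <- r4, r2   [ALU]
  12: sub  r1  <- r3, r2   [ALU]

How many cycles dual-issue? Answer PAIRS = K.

PAIRS = 2

0. add @i0  | RAW+WAW r3
1. xor @i1  | RAW r3
2. xor @i2  | RAW r4
3. mulh @i3  | no-port MUL/MUL
4. mulh @i4  | RAW r3
5. xor sub @i5+i6  | dual
6. ld @i7  | no-port MEM/MEM
7. st @i8  | no-port MEM/MEM
8. ld or @i9+i10  | dual
9. or @i11  | WAW r1
10. sub @i12  | tail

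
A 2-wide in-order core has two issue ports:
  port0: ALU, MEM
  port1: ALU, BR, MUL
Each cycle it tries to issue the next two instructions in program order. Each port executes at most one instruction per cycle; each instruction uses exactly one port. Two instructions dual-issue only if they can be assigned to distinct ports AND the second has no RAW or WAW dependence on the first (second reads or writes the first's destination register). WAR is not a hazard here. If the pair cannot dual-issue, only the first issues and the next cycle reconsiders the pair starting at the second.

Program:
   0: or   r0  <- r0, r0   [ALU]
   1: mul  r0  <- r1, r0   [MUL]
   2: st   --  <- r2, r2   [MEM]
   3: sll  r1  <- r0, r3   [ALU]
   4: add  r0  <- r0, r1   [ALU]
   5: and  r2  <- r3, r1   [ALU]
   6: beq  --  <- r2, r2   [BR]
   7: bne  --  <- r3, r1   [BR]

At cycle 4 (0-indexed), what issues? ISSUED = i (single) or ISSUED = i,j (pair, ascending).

c0: i0 or.ALU  RAW+WAW r0
c1: i1,i2 mul.MUL/st.MEM  dual
c2: i3 sll.ALU  RAW r1
c3: i4,i5 add.ALU/and.ALU  dual
c4: i6 beq.BR  no-port BR/BR
c5: i7 bne.BR  tail

ISSUED = 6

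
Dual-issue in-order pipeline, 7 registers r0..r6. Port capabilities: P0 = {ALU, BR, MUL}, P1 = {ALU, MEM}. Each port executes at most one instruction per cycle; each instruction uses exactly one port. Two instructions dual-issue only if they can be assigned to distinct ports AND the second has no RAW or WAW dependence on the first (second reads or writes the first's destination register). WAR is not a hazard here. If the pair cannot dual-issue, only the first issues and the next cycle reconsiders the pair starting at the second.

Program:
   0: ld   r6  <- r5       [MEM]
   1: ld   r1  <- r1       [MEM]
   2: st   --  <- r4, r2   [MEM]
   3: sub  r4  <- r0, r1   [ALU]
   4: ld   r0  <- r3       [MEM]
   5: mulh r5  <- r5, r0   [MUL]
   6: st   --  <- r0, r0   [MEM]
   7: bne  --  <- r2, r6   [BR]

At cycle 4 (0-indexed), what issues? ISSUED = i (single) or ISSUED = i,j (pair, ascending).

[0] i0  ld.MEM  -- no-port MEM/MEM
[1] i1  ld.MEM  -- no-port MEM/MEM
[2] i2+i3  st.MEM+sub.ALU  -- pair
[3] i4  ld.MEM  -- RAW r0
[4] i5+i6  mulh.MUL+st.MEM  -- pair
[5] i7  bne.BR  -- tail

ISSUED = 5,6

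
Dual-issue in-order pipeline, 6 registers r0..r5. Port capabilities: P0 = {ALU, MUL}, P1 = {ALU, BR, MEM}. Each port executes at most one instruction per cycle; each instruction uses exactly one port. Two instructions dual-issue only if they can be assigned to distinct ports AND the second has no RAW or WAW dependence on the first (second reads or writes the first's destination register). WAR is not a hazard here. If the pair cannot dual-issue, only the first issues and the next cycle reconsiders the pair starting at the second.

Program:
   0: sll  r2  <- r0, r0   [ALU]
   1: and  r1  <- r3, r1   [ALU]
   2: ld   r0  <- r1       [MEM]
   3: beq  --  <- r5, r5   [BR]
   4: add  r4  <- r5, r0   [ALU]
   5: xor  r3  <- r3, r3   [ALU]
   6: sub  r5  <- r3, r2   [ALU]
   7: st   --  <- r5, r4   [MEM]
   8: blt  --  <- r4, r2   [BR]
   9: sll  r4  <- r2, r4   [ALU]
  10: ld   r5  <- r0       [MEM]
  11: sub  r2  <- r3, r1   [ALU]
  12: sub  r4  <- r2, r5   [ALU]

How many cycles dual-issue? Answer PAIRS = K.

  cy0 -> i0+i1 (sll and) pair
  cy1 -> i2 (ld) no-port MEM/BR
  cy2 -> i3+i4 (beq add) pair
  cy3 -> i5 (xor) RAW r3
  cy4 -> i6 (sub) RAW r5
  cy5 -> i7 (st) no-port MEM/BR
  cy6 -> i8+i9 (blt sll) pair
  cy7 -> i10+i11 (ld sub) pair
  cy8 -> i12 (sub) tail

PAIRS = 4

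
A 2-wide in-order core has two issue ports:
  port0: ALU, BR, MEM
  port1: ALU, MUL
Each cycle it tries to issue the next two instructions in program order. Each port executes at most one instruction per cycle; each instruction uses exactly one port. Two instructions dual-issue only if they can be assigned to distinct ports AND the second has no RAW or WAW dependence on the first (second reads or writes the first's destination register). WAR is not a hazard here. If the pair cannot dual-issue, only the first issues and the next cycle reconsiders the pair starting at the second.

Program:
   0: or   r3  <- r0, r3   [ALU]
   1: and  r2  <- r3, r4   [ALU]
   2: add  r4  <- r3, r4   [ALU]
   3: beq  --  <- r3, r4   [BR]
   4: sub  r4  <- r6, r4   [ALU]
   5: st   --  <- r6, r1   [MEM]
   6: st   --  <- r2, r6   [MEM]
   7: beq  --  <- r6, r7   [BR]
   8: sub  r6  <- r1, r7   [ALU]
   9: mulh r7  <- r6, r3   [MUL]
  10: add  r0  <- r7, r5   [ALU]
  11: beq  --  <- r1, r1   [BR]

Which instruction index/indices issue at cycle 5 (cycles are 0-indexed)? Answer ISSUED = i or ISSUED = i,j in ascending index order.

ISSUED = 7,8

t=0 i0:or ; RAW r3
t=1 i1+i2:and;add ; dual
t=2 i3+i4:beq;sub ; dual
t=3 i5:st ; no-port MEM/MEM
t=4 i6:st ; no-port MEM/BR
t=5 i7+i8:beq;sub ; dual
t=6 i9:mulh ; RAW r7
t=7 i10+i11:add;beq ; dual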